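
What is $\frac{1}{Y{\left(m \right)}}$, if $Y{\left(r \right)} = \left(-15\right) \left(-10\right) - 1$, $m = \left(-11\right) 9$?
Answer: $\frac{1}{149} \approx 0.0067114$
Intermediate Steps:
$m = -99$
$Y{\left(r \right)} = 149$ ($Y{\left(r \right)} = 150 - 1 = 149$)
$\frac{1}{Y{\left(m \right)}} = \frac{1}{149}$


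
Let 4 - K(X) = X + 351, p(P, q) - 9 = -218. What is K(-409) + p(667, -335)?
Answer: -147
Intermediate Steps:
p(P, q) = -209 (p(P, q) = 9 - 218 = -209)
K(X) = -347 - X (K(X) = 4 - (X + 351) = 4 - (351 + X) = 4 + (-351 - X) = -347 - X)
K(-409) + p(667, -335) = (-347 - 1*(-409)) - 209 = (-347 + 409) - 209 = 62 - 209 = -147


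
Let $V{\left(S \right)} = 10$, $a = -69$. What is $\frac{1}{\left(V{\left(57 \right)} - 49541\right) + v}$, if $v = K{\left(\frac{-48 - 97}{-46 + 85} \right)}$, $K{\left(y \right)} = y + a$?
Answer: $- \frac{39}{1934545} \approx -2.016 \cdot 10^{-5}$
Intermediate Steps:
$K{\left(y \right)} = -69 + y$ ($K{\left(y \right)} = y - 69 = -69 + y$)
$v = - \frac{2836}{39}$ ($v = -69 + \frac{-48 - 97}{-46 + 85} = -69 - \frac{145}{39} = - \frac{2836}{39} \approx -72.718$)
$\frac{1}{\left(V{\left(57 \right)} - 49541\right) + v} = \frac{1}{\left(10 - 49541\right) - \frac{2836}{39}} = \frac{1}{-49531 - \frac{2836}{39}} = \frac{1}{- \frac{1934545}{39}} = - \frac{39}{1934545}$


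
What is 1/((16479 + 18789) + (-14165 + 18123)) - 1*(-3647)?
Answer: 143057223/39226 ≈ 3647.0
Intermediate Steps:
1/((16479 + 18789) + (-14165 + 18123)) - 1*(-3647) = 1/(35268 + 3958) + 3647 = 1/39226 + 3647 = 143057223/39226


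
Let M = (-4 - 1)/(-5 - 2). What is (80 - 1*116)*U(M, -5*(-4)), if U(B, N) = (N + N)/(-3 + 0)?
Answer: 480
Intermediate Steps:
M = 5/7 (M = -5/(-7) = -5*(-⅐) = 5/7 ≈ 0.71429)
U(B, N) = -2*N/3 (U(B, N) = (2*N)/(-3) = (2*N)*(-⅓) = -2*N/3)
(80 - 1*116)*U(M, -5*(-4)) = (80 - 1*116)*(-(-10)*(-4)/3) = (80 - 116)*(-⅔*20) = -36*(-40/3) = 480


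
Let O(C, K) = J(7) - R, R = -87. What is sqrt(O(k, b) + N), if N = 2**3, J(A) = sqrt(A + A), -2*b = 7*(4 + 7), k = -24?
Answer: sqrt(95 + sqrt(14)) ≈ 9.9369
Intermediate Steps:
b = -77/2 (b = -7*(4 + 7)/2 = -7*11/2 = -1/2*77 = -77/2 ≈ -38.500)
J(A) = sqrt(2)*sqrt(A) (J(A) = sqrt(2*A) = sqrt(2)*sqrt(A))
O(C, K) = 87 + sqrt(14) (O(C, K) = sqrt(2)*sqrt(7) - 1*(-87) = sqrt(14) + 87 = 87 + sqrt(14))
N = 8
sqrt(O(k, b) + N) = sqrt((87 + sqrt(14)) + 8) = sqrt(95 + sqrt(14))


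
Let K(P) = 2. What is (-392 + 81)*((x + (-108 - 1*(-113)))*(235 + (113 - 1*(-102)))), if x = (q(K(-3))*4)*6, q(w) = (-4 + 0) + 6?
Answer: -7417350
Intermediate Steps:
q(w) = 2 (q(w) = -4 + 6 = 2)
x = 48 (x = (2*4)*6 = 8*6 = 48)
(-392 + 81)*((x + (-108 - 1*(-113)))*(235 + (113 - 1*(-102)))) = (-392 + 81)*((48 + (-108 - 1*(-113)))*(235 + (113 - 1*(-102)))) = -311*(48 + (-108 + 113))*(235 + (113 + 102)) = -311*(48 + 5)*(235 + 215) = -16483*450 = -311*23850 = -7417350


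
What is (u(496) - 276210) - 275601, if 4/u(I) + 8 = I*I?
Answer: -33937480121/61502 ≈ -5.5181e+5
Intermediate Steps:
u(I) = 4/(-8 + I²) (u(I) = 4/(-8 + I*I) = 4/(-8 + I²))
(u(496) - 276210) - 275601 = (4/(-8 + 496²) - 276210) - 275601 = (4/(-8 + 246016) - 276210) - 275601 = (4/246008 - 276210) - 275601 = (4*(1/246008) - 276210) - 275601 = (1/61502 - 276210) - 275601 = -16987467419/61502 - 275601 = -33937480121/61502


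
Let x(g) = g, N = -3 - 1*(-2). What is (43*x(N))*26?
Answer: -1118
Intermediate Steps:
N = -1 (N = -3 + 2 = -1)
(43*x(N))*26 = (43*(-1))*26 = -43*26 = -1118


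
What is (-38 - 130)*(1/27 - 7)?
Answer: 10528/9 ≈ 1169.8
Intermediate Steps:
(-38 - 130)*(1/27 - 7) = -168*(1/27 - 7) = -168*(-188/27) = 10528/9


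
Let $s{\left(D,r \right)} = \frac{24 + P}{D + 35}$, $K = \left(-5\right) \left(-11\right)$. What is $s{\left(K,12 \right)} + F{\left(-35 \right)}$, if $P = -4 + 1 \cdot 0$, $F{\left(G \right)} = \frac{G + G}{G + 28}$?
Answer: $\frac{92}{9} \approx 10.222$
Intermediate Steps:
$K = 55$
$F{\left(G \right)} = \frac{2 G}{28 + G}$
$P = -4$ ($P = -4 + 0 = -4$)
$s{\left(D,r \right)} = \frac{20}{35 + D}$ ($s{\left(D,r \right)} = \frac{24 - 4}{D + 35} = \frac{20}{35 + D}$)
$s{\left(K,12 \right)} + F{\left(-35 \right)} = \frac{20}{35 + 55} + 2 \left(-35\right) \frac{1}{28 - 35} = \frac{20}{90} + 2 \left(-35\right) \frac{1}{-7} = 20 \cdot \frac{1}{90} + 2 \left(-35\right) \left(- \frac{1}{7}\right) = \frac{2}{9} + 10 = \frac{92}{9}$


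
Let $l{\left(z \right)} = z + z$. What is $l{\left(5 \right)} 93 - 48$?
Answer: $882$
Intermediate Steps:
$l{\left(z \right)} = 2 z$
$l{\left(5 \right)} 93 - 48 = 2 \cdot 5 \cdot 93 - 48 = 10 \cdot 93 - 48 = 930 - 48 = 882$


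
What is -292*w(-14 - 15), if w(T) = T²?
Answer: -245572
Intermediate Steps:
-292*w(-14 - 15) = -292*(-14 - 15)² = -292*(-29)² = -292*841 = -245572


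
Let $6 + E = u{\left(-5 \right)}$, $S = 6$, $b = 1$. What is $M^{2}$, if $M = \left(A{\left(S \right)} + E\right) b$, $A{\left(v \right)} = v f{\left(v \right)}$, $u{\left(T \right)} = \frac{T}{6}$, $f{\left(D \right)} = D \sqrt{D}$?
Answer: $\frac{281617}{36} - 492 \sqrt{6} \approx 6617.5$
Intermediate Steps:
$f{\left(D \right)} = D^{\frac{3}{2}}$
$u{\left(T \right)} = \frac{T}{6}$ ($u{\left(T \right)} = T \frac{1}{6} = \frac{T}{6}$)
$E = - \frac{41}{6}$ ($E = -6 + \frac{1}{6} \left(-5\right) = -6 - \frac{5}{6} = - \frac{41}{6} \approx -6.8333$)
$A{\left(v \right)} = v^{\frac{5}{2}}$ ($A{\left(v \right)} = v v^{\frac{3}{2}} = v^{\frac{5}{2}}$)
$M = - \frac{41}{6} + 36 \sqrt{6}$ ($M = \left(6^{\frac{5}{2}} - \frac{41}{6}\right) 1 = \left(36 \sqrt{6} - \frac{41}{6}\right) 1 = \left(- \frac{41}{6} + 36 \sqrt{6}\right) 1 = - \frac{41}{6} + 36 \sqrt{6} \approx 81.348$)
$M^{2} = \left(- \frac{41}{6} + 36 \sqrt{6}\right)^{2}$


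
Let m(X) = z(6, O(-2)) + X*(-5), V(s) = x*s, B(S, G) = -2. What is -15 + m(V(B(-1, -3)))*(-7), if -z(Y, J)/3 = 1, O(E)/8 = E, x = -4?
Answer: 286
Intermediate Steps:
O(E) = 8*E
z(Y, J) = -3 (z(Y, J) = -3*1 = -3)
V(s) = -4*s
m(X) = -3 - 5*X (m(X) = -3 + X*(-5) = -3 - 5*X)
-15 + m(V(B(-1, -3)))*(-7) = -15 + (-3 - (-20)*(-2))*(-7) = -15 + (-3 - 5*8)*(-7) = -15 + (-3 - 40)*(-7) = -15 - 43*(-7) = -15 + 301 = 286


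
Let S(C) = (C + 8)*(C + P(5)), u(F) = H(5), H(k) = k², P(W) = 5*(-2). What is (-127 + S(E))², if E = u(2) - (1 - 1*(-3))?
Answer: 36864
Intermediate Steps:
P(W) = -10
u(F) = 25 (u(F) = 5² = 25)
E = 21 (E = 25 - (1 - 1*(-3)) = 25 - (1 + 3) = 25 - 1*4 = 25 - 4 = 21)
S(C) = (-10 + C)*(8 + C) (S(C) = (C + 8)*(C - 10) = (8 + C)*(-10 + C) = (-10 + C)*(8 + C))
(-127 + S(E))² = (-127 + (-80 + 21² - 2*21))² = (-127 + (-80 + 441 - 42))² = (-127 + 319)² = 192² = 36864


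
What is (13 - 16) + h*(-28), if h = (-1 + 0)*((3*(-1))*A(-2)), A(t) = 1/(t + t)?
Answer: 18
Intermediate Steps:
A(t) = 1/(2*t)
h = -¾ (h = (-1 + 0)*((3*(-1))*((½)/(-2))) = -(-3)*(½)*(-½) = -(-3)*(-1)/4 = -1*¾ = -¾ ≈ -0.75000)
(13 - 16) + h*(-28) = (13 - 16) - ¾*(-28) = -3 + 21 = 18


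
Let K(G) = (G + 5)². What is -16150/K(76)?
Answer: -16150/6561 ≈ -2.4615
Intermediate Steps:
K(G) = (5 + G)²
-16150/K(76) = -16150/(5 + 76)² = -16150/(81²) = -16150/6561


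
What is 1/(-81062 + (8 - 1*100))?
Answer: -1/81154 ≈ -1.2322e-5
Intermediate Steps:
1/(-81062 + (8 - 1*100)) = 1/(-81062 + (8 - 100)) = 1/(-81062 - 92) = 1/(-81154) = -1/81154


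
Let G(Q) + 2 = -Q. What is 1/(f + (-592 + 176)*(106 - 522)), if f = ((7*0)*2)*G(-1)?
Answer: 1/173056 ≈ 5.7785e-6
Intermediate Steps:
G(Q) = -2 - Q
f = 0 (f = ((7*0)*2)*(-2 - 1*(-1)) = (0*2)*(-2 + 1) = 0*(-1) = 0)
1/(f + (-592 + 176)*(106 - 522)) = 1/(0 + (-592 + 176)*(106 - 522)) = 1/(0 - 416*(-416)) = 1/(0 + 173056) = 1/173056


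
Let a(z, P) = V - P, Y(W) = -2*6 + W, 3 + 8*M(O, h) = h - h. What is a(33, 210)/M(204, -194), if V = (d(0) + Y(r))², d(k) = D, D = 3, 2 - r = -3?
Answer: 1552/3 ≈ 517.33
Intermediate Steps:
r = 5 (r = 2 - 1*(-3) = 2 + 3 = 5)
M(O, h) = -3/8 (M(O, h) = -3/8 + (h - h)/8 = -3/8 + (⅛)*0 = -3/8 + 0 = -3/8)
d(k) = 3
Y(W) = -12 + W
V = 16 (V = (3 + (-12 + 5))² = (3 - 7)² = (-4)² = 16)
a(z, P) = 16 - P
a(33, 210)/M(204, -194) = (16 - 1*210)/(-3/8) = (16 - 210)*(-8/3) = -194*(-8/3) = 1552/3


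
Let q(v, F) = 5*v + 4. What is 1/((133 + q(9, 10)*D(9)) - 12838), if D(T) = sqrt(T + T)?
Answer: -605/7684467 - sqrt(2)/1097781 ≈ -8.0019e-5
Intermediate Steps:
D(T) = sqrt(2)*sqrt(T) (D(T) = sqrt(2*T) = sqrt(2)*sqrt(T))
q(v, F) = 4 + 5*v
1/((133 + q(9, 10)*D(9)) - 12838) = 1/((133 + (4 + 5*9)*(sqrt(2)*sqrt(9))) - 12838) = 1/((133 + (4 + 45)*(sqrt(2)*3)) - 12838) = 1/((133 + 49*(3*sqrt(2))) - 12838) = 1/((133 + 147*sqrt(2)) - 12838) = 1/(-12705 + 147*sqrt(2))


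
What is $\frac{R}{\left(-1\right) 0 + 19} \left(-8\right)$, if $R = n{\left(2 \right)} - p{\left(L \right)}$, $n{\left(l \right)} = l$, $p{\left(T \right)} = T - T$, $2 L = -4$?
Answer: $- \frac{16}{19} \approx -0.8421$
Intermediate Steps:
$L = -2$ ($L = \frac{1}{2} \left(-4\right) = -2$)
$p{\left(T \right)} = 0$
$R = 2$ ($R = 2 - 0 = 2 + 0 = 2$)
$\frac{R}{\left(-1\right) 0 + 19} \left(-8\right) = \frac{2}{\left(-1\right) 0 + 19} \left(-8\right) = \frac{2}{0 + 19} \left(-8\right) = \frac{2}{19} \left(-8\right) = - \frac{16}{19}$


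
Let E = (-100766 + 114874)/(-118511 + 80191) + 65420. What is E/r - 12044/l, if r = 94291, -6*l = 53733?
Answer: 32984061032143/16179145647580 ≈ 2.0387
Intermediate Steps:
l = -17911/2 (l = -1/6*53733 = -17911/2 ≈ -8955.5)
E = 626720073/9580 (E = 14108/(-38320) + 65420 = 14108*(-1/38320) + 65420 = -3527/9580 + 65420 = 626720073/9580 ≈ 65420.)
E/r - 12044/l = (626720073/9580)/94291 - 12044/(-17911/2) = (626720073/9580)*(1/94291) - 12044*(-2/17911) = 626720073/903307780 + 24088/17911 = 32984061032143/16179145647580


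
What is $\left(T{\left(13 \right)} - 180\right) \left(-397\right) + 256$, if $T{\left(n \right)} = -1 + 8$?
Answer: $68937$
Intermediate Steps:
$T{\left(n \right)} = 7$
$\left(T{\left(13 \right)} - 180\right) \left(-397\right) + 256 = \left(7 - 180\right) \left(-397\right) + 256 = \left(-173\right) \left(-397\right) + 256 = 68681 + 256 = 68937$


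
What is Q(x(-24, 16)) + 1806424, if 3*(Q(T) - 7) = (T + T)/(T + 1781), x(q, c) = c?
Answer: 9738469553/5391 ≈ 1.8064e+6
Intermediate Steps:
Q(T) = 7 + 2*T/(3*(1781 + T)) (Q(T) = 7 + ((T + T)/(T + 1781))/3 = 7 + ((2*T)/(1781 + T))/3 = 7 + (2*T/(1781 + T))/3 = 7 + 2*T/(3*(1781 + T)))
Q(x(-24, 16)) + 1806424 = (37401 + 23*16)/(3*(1781 + 16)) + 1806424 = (⅓)*(37401 + 368)/1797 + 1806424 = (⅓)*(1/1797)*37769 + 1806424 = 37769/5391 + 1806424 = 9738469553/5391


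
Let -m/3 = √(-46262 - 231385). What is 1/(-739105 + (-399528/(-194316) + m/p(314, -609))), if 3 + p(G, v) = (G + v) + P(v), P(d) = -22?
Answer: -1044493927868108800/771988537035041013622333 - 251724719040*I*√277647/14667782203665779258824327 ≈ -1.353e-6 - 9.0429e-12*I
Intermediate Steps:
m = -3*I*√277647 (m = -3*√(-46262 - 231385) = -3*I*√277647 ≈ -1580.8*I)
p(G, v) = -25 + G + v (p(G, v) = -3 + ((G + v) - 22) = -3 + (-22 + G + v) = -25 + G + v)
1/(-739105 + (-399528/(-194316) + m/p(314, -609))) = 1/(-739105 + (-399528/(-194316) + (-3*I*√277647)/(-25 + 314 - 609))) = 1/(-739105 + (-399528*(-1/194316) - 3*I*√277647/(-320))) = 1/(-739105 + (33294/16193 - 3*I*√277647*(-1/320))) = 1/(-739105 + (33294/16193 + 3*I*√277647/320)) = 1/(-11968293971/16193 + 3*I*√277647/320)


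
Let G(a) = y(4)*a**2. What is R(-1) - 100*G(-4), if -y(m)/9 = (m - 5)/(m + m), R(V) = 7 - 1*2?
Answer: -1795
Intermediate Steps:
R(V) = 5 (R(V) = 7 - 2 = 5)
y(m) = -9*(-5 + m)/(2*m) (y(m) = -9*(m - 5)/(m + m) = -9*(-5 + m)/(2*m))
G(a) = 9*a**2/8 (G(a) = ((9/2)*(5 - 1*4)/4)*a**2 = ((9/2)*(1/4)*(5 - 4))*a**2 = ((9/2)*(1/4)*1)*a**2 = 9*a**2/8)
R(-1) - 100*G(-4) = 5 - 225*(-4)**2/2 = 5 - 225*16/2 = 5 - 100*18 = 5 - 1800 = -1795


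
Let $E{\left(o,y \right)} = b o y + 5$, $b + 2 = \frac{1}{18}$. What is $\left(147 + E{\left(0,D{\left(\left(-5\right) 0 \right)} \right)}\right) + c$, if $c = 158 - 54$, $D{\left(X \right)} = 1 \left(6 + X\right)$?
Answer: $256$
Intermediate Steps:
$b = - \frac{35}{18}$ ($b = -2 + \frac{1}{18} = - \frac{35}{18} \approx -1.9444$)
$D{\left(X \right)} = 6 + X$
$E{\left(o,y \right)} = 5 - \frac{35 o y}{18}$ ($E{\left(o,y \right)} = - \frac{35 o}{18} y + 5 = - \frac{35 o y}{18} + 5 = 5 - \frac{35 o y}{18}$)
$c = 104$
$\left(147 + E{\left(0,D{\left(\left(-5\right) 0 \right)} \right)}\right) + c = \left(147 + \left(5 - 0 \left(6 - 0\right)\right)\right) + 104 = \left(147 + \left(5 - 0 \left(6 + 0\right)\right)\right) + 104 = \left(147 + \left(5 - 0 \cdot 6\right)\right) + 104 = \left(147 + \left(5 + 0\right)\right) + 104 = \left(147 + 5\right) + 104 = 152 + 104 = 256$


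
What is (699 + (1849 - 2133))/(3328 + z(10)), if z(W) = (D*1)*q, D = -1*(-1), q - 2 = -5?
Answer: 83/665 ≈ 0.12481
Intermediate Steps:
q = -3 (q = 2 - 5 = -3)
D = 1
z(W) = -3 (z(W) = (1*1)*(-3) = 1*(-3) = -3)
(699 + (1849 - 2133))/(3328 + z(10)) = (699 + (1849 - 2133))/(3328 - 3) = (699 - 284)/3325 = 415*(1/3325) = 83/665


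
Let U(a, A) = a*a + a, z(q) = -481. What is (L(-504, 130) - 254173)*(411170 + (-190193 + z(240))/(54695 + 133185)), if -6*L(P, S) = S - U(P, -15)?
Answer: -558158928672281/6405 ≈ -8.7144e+10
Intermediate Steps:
U(a, A) = a + a² (U(a, A) = a² + a = a + a²)
L(P, S) = -S/6 + P*(1 + P)/6 (L(P, S) = -(S - P*(1 + P))/6 = -S/6 + P*(1 + P)/6)
(L(-504, 130) - 254173)*(411170 + (-190193 + z(240))/(54695 + 133185)) = ((-⅙*130 + (⅙)*(-504)*(1 - 504)) - 254173)*(411170 + (-190193 - 481)/(54695 + 133185)) = ((-65/3 + (⅙)*(-504)*(-503)) - 254173)*(411170 - 190674/187880) = ((-65/3 + 42252) - 254173)*(411170 - 190674*1/187880) = (126691/3 - 254173)*(411170 - 8667/8540) = -635828/3*3511383133/8540 = -558158928672281/6405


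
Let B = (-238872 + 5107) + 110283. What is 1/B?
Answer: -1/123482 ≈ -8.0983e-6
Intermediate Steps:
B = -123482 (B = -233765 + 110283 = -123482)
1/B = 1/(-123482) = -1/123482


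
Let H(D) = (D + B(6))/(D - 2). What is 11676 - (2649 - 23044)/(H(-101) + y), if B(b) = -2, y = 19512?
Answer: 227854183/19513 ≈ 11677.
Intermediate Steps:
H(D) = 1 (H(D) = (D - 2)/(D - 2) = (-2 + D)/(-2 + D) = 1)
11676 - (2649 - 23044)/(H(-101) + y) = 11676 - (2649 - 23044)/(1 + 19512) = 11676 - (-20395)/19513 = 11676 - 1*(-20395/19513) = 11676 + 20395/19513 = 227854183/19513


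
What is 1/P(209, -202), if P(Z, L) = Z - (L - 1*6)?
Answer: 1/417 ≈ 0.0023981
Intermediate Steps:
P(Z, L) = 6 + Z - L (P(Z, L) = Z - (L - 6) = Z - (-6 + L) = Z + (6 - L) = 6 + Z - L)
1/P(209, -202) = 1/(6 + 209 - 1*(-202)) = 1/(6 + 209 + 202) = 1/417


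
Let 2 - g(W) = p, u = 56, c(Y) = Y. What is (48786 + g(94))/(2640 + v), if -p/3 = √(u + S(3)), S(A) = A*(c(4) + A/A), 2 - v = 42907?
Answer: -48788/40265 - 3*√71/40265 ≈ -1.2123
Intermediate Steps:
v = -42905 (v = 2 - 1*42907 = 2 - 42907 = -42905)
S(A) = 5*A (S(A) = A*(4 + A/A) = A*(4 + 1) = A*5 = 5*A)
p = -3*√71 (p = -3*√(56 + 5*3) = -3*√(56 + 15) = -3*√71 ≈ -25.278)
g(W) = 2 + 3*√71 (g(W) = 2 - (-3)*√71 = 2 + 3*√71)
(48786 + g(94))/(2640 + v) = (48786 + (2 + 3*√71))/(2640 - 42905) = (48788 + 3*√71)/(-40265) = (48788 + 3*√71)*(-1/40265) = -48788/40265 - 3*√71/40265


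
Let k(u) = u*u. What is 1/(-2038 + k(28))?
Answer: -1/1254 ≈ -0.00079745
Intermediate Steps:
k(u) = u²
1/(-2038 + k(28)) = 1/(-2038 + 28²) = 1/(-2038 + 784) = 1/(-1254) = -1/1254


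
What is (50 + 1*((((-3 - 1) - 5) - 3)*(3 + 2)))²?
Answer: 100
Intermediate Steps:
(50 + 1*((((-3 - 1) - 5) - 3)*(3 + 2)))² = (50 + 1*(((-4 - 5) - 3)*5))² = (50 + 1*((-9 - 3)*5))² = (50 + 1*(-12*5))² = (50 + 1*(-60))² = (50 - 60)² = (-10)² = 100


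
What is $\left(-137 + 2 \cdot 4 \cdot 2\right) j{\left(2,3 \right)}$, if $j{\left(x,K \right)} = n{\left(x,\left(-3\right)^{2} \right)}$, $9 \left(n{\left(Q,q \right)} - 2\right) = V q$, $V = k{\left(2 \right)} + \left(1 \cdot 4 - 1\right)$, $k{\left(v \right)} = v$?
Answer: $-847$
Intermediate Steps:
$V = 5$ ($V = 2 + \left(1 \cdot 4 - 1\right) = 2 + \left(4 - 1\right) = 2 + 3 = 5$)
$n{\left(Q,q \right)} = 2 + \frac{5 q}{9}$
$j{\left(x,K \right)} = 7$ ($j{\left(x,K \right)} = 2 + \frac{5 \left(-3\right)^{2}}{9} = 2 + \frac{5}{9} \cdot 9 = 2 + 5 = 7$)
$\left(-137 + 2 \cdot 4 \cdot 2\right) j{\left(2,3 \right)} = \left(-137 + 2 \cdot 4 \cdot 2\right) 7 = \left(-137 + 8 \cdot 2\right) 7 = \left(-137 + 16\right) 7 = \left(-121\right) 7 = -847$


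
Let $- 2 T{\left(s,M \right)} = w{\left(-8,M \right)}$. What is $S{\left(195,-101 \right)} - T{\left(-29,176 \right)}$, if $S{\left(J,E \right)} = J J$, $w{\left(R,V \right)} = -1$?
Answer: $\frac{76049}{2} \approx 38025.0$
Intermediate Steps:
$T{\left(s,M \right)} = \frac{1}{2}$ ($T{\left(s,M \right)} = \left(- \frac{1}{2}\right) \left(-1\right) = \frac{1}{2}$)
$S{\left(J,E \right)} = J^{2}$
$S{\left(195,-101 \right)} - T{\left(-29,176 \right)} = 195^{2} - \frac{1}{2} = 38025 - \frac{1}{2} = \frac{76049}{2}$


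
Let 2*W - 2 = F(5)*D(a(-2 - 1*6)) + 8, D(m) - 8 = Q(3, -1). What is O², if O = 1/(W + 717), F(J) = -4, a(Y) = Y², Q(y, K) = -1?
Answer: 1/501264 ≈ 1.9950e-6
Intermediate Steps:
D(m) = 7 (D(m) = 8 - 1 = 7)
W = -9 (W = 1 + (-4*7 + 8)/2 = 1 + (-28 + 8)/2 = 1 + (½)*(-20) = 1 - 10 = -9)
O = 1/708 (O = 1/(-9 + 717) = 1/708 ≈ 0.0014124)
O² = (1/708)² = 1/501264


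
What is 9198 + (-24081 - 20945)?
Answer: -35828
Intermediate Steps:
9198 + (-24081 - 20945) = 9198 - 45026 = -35828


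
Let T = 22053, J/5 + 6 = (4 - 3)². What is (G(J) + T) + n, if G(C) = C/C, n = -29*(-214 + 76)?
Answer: 26056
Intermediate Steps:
J = -25 (J = -30 + 5*(4 - 3)² = -30 + 5*1² = -30 + 5*1 = -30 + 5 = -25)
n = 4002 (n = -29*(-138) = 4002)
G(C) = 1
(G(J) + T) + n = (1 + 22053) + 4002 = 22054 + 4002 = 26056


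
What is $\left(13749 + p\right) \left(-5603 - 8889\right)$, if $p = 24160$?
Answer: $-549377228$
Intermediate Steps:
$\left(13749 + p\right) \left(-5603 - 8889\right) = \left(13749 + 24160\right) \left(-5603 - 8889\right) = 37909 \left(-14492\right) = -549377228$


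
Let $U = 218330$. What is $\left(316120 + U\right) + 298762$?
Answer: $833212$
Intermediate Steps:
$\left(316120 + U\right) + 298762 = \left(316120 + 218330\right) + 298762 = 534450 + 298762 = 833212$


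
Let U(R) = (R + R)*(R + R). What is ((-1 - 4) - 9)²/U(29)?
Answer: 49/841 ≈ 0.058264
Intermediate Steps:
U(R) = 4*R² (U(R) = (2*R)*(2*R) = 4*R²)
((-1 - 4) - 9)²/U(29) = ((-1 - 4) - 9)²/((4*29²)) = (-5 - 9)²/((4*841)) = (-14)²/3364 = 196*(1/3364) = 49/841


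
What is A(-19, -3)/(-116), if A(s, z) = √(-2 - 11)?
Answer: -I*√13/116 ≈ -0.031082*I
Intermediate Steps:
A(s, z) = I*√13 (A(s, z) = √(-13) = I*√13)
A(-19, -3)/(-116) = (I*√13)/(-116) = (I*√13)*(-1/116) = -I*√13/116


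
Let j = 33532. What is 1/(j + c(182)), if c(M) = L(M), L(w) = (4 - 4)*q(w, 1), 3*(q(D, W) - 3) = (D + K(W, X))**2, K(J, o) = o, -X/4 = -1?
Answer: 1/33532 ≈ 2.9822e-5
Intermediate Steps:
X = 4 (X = -4*(-1) = 4)
q(D, W) = 3 + (4 + D)**2/3 (q(D, W) = 3 + (D + 4)**2/3 = 3 + (4 + D)**2/3)
L(w) = 0 (L(w) = (4 - 4)*(3 + (4 + w)**2/3) = 0*(3 + (4 + w)**2/3) = 0)
c(M) = 0
1/(j + c(182)) = 1/(33532 + 0) = 1/33532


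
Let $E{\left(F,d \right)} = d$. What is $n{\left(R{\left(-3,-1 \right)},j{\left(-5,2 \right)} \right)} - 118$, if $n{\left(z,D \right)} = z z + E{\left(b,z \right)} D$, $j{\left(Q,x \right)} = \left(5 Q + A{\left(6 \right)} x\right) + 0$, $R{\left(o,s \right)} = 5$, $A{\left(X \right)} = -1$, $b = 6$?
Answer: $-228$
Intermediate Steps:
$j{\left(Q,x \right)} = - x + 5 Q$ ($j{\left(Q,x \right)} = \left(5 Q - x\right) + 0 = \left(- x + 5 Q\right) + 0 = - x + 5 Q$)
$n{\left(z,D \right)} = z^{2} + D z$ ($n{\left(z,D \right)} = z z + z D = z^{2} + D z$)
$n{\left(R{\left(-3,-1 \right)},j{\left(-5,2 \right)} \right)} - 118 = 5 \left(\left(\left(-1\right) 2 + 5 \left(-5\right)\right) + 5\right) - 118 = 5 \left(\left(-2 - 25\right) + 5\right) - 118 = 5 \left(-27 + 5\right) - 118 = 5 \left(-22\right) - 118 = -110 - 118 = -228$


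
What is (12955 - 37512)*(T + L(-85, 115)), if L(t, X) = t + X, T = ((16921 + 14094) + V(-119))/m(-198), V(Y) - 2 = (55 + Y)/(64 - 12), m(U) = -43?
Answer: 729975715/43 ≈ 1.6976e+7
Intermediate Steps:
V(Y) = 159/52 + Y/52 (V(Y) = 2 + (55 + Y)/(64 - 12) = 2 + (55 + Y)/52 = 2 + (55 + Y)*(1/52) = 2 + (55/52 + Y/52) = 159/52 + Y/52)
T = -403205/559 (T = ((16921 + 14094) + (159/52 + (1/52)*(-119)))/(-43) = (31015 + (159/52 - 119/52))*(-1/43) = (31015 + 10/13)*(-1/43) = (403205/13)*(-1/43) = -403205/559 ≈ -721.30)
L(t, X) = X + t
(12955 - 37512)*(T + L(-85, 115)) = (12955 - 37512)*(-403205/559 + (115 - 85)) = -24557*(-403205/559 + 30) = -24557*(-386435/559) = 729975715/43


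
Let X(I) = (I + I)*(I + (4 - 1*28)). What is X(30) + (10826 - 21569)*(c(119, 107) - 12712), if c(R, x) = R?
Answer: 135286959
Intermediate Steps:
X(I) = 2*I*(-24 + I) (X(I) = (2*I)*(I + (4 - 28)) = (2*I)*(I - 24) = (2*I)*(-24 + I) = 2*I*(-24 + I))
X(30) + (10826 - 21569)*(c(119, 107) - 12712) = 2*30*(-24 + 30) + (10826 - 21569)*(119 - 12712) = 2*30*6 - 10743*(-12593) = 360 + 135286599 = 135286959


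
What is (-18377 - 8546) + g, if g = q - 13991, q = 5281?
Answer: -35633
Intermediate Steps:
g = -8710 (g = 5281 - 13991 = -8710)
(-18377 - 8546) + g = (-18377 - 8546) - 8710 = -26923 - 8710 = -35633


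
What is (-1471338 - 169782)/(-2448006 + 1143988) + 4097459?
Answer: 2671580965691/652009 ≈ 4.0975e+6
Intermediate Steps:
(-1471338 - 169782)/(-2448006 + 1143988) + 4097459 = -1641120/(-1304018) + 4097459 = -1641120*(-1/1304018) + 4097459 = 820560/652009 + 4097459 = 2671580965691/652009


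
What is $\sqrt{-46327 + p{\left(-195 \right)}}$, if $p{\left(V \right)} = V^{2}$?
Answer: $i \sqrt{8302} \approx 91.115 i$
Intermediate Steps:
$\sqrt{-46327 + p{\left(-195 \right)}} = \sqrt{-46327 + \left(-195\right)^{2}} = \sqrt{-46327 + 38025} = \sqrt{-8302} = i \sqrt{8302}$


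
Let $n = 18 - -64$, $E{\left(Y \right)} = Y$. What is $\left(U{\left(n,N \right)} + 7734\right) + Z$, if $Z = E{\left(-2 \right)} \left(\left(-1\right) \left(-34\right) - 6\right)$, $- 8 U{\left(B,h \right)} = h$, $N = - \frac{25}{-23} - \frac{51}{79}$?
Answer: $\frac{55803303}{7268} \approx 7677.9$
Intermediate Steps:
$N = \frac{802}{1817}$ ($N = \left(-25\right) \left(- \frac{1}{23}\right) - \frac{51}{79} = \frac{25}{23} - \frac{51}{79} = \frac{802}{1817} \approx 0.44139$)
$n = 82$ ($n = 18 + 64 = 82$)
$U{\left(B,h \right)} = - \frac{h}{8}$
$Z = -56$ ($Z = - 2 \left(\left(-1\right) \left(-34\right) - 6\right) = - 2 \left(34 - 6\right) = \left(-2\right) 28 = -56$)
$\left(U{\left(n,N \right)} + 7734\right) + Z = \left(\left(- \frac{1}{8}\right) \frac{802}{1817} + 7734\right) - 56 = \left(- \frac{401}{7268} + 7734\right) - 56 = \frac{56210311}{7268} - 56 = \frac{55803303}{7268}$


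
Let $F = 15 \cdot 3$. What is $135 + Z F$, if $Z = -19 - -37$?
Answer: $945$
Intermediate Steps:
$F = 45$
$Z = 18$ ($Z = -19 + 37 = 18$)
$135 + Z F = 135 + 18 \cdot 45 = 135 + 810 = 945$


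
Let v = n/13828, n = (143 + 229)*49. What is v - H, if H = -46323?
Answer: 160143168/3457 ≈ 46324.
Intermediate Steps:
n = 18228 (n = 372*49 = 18228)
v = 4557/3457 (v = 18228/13828 = 18228*(1/13828) = 4557/3457 ≈ 1.3182)
v - H = 4557/3457 - 1*(-46323) = 4557/3457 + 46323 = 160143168/3457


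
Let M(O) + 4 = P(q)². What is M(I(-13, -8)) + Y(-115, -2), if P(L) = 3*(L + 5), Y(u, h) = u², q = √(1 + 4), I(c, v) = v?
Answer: 13491 + 90*√5 ≈ 13692.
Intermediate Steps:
q = √5 ≈ 2.2361
P(L) = 15 + 3*L (P(L) = 3*(5 + L) = 15 + 3*L)
M(O) = -4 + (15 + 3*√5)²
M(I(-13, -8)) + Y(-115, -2) = (266 + 90*√5) + (-115)² = (266 + 90*√5) + 13225 = 13491 + 90*√5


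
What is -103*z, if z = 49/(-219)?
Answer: 5047/219 ≈ 23.046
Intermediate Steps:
z = -49/219 (z = 49*(-1/219) = -49/219 ≈ -0.22374)
-103*z = -103*(-49/219) = 5047/219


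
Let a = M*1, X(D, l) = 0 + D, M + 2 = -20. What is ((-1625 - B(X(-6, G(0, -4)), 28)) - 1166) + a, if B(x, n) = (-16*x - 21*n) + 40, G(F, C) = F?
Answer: -2361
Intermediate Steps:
M = -22 (M = -2 - 20 = -22)
X(D, l) = D
B(x, n) = 40 - 21*n - 16*x (B(x, n) = (-21*n - 16*x) + 40 = 40 - 21*n - 16*x)
a = -22 (a = -22*1 = -22)
((-1625 - B(X(-6, G(0, -4)), 28)) - 1166) + a = ((-1625 - (40 - 21*28 - 16*(-6))) - 1166) - 22 = ((-1625 - (40 - 588 + 96)) - 1166) - 22 = ((-1625 - 1*(-452)) - 1166) - 22 = ((-1625 + 452) - 1166) - 22 = (-1173 - 1166) - 22 = -2339 - 22 = -2361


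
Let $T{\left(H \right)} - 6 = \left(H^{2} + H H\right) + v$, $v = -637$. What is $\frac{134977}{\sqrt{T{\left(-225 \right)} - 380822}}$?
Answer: $- \frac{134977 i \sqrt{280203}}{280203} \approx - 254.99 i$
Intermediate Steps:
$T{\left(H \right)} = -631 + 2 H^{2}$ ($T{\left(H \right)} = 6 - \left(637 - H^{2} - H H\right) = 6 + \left(\left(H^{2} + H^{2}\right) - 637\right) = 6 + \left(2 H^{2} - 637\right) = 6 + \left(-637 + 2 H^{2}\right) = -631 + 2 H^{2}$)
$\frac{134977}{\sqrt{T{\left(-225 \right)} - 380822}} = \frac{134977}{\sqrt{\left(-631 + 2 \left(-225\right)^{2}\right) - 380822}} = \frac{134977}{\sqrt{\left(-631 + 2 \cdot 50625\right) - 380822}} = \frac{134977}{\sqrt{\left(-631 + 101250\right) - 380822}} = \frac{134977}{\sqrt{100619 - 380822}} = \frac{134977}{\sqrt{-280203}} = \frac{134977}{i \sqrt{280203}} = 134977 \left(- \frac{i \sqrt{280203}}{280203}\right) = - \frac{134977 i \sqrt{280203}}{280203}$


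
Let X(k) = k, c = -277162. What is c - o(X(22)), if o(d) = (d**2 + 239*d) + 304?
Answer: -283208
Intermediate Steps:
o(d) = 304 + d**2 + 239*d
c - o(X(22)) = -277162 - (304 + 22**2 + 239*22) = -277162 - (304 + 484 + 5258) = -277162 - 1*6046 = -277162 - 6046 = -283208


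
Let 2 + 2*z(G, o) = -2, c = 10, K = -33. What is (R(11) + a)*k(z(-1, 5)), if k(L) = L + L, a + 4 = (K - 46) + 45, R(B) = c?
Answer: 112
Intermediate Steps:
R(B) = 10
a = -38 (a = -4 + ((-33 - 46) + 45) = -4 + (-79 + 45) = -4 - 34 = -38)
z(G, o) = -2 (z(G, o) = -1 + (1/2)*(-2) = -1 - 1 = -2)
k(L) = 2*L
(R(11) + a)*k(z(-1, 5)) = (10 - 38)*(2*(-2)) = -28*(-4) = 112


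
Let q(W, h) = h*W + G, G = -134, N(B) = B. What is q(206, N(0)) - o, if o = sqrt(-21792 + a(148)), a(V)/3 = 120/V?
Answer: -134 - I*sqrt(29829918)/37 ≈ -134.0 - 147.61*I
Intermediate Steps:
a(V) = 360/V (a(V) = 3*(120/V) = 360/V)
q(W, h) = -134 + W*h (q(W, h) = h*W - 134 = W*h - 134 = -134 + W*h)
o = I*sqrt(29829918)/37 (o = sqrt(-21792 + 360/148) = sqrt(-21792 + 360*(1/148)) = sqrt(-21792 + 90/37) = sqrt(-806214/37) = I*sqrt(29829918)/37 ≈ 147.61*I)
q(206, N(0)) - o = (-134 + 206*0) - I*sqrt(29829918)/37 = (-134 + 0) - I*sqrt(29829918)/37 = -134 - I*sqrt(29829918)/37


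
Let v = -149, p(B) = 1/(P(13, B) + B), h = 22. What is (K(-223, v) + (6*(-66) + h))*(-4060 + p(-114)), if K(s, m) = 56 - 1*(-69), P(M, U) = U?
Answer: 76831523/76 ≈ 1.0109e+6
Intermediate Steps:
p(B) = 1/(2*B) (p(B) = 1/(B + B) = 1/(2*B))
K(s, m) = 125 (K(s, m) = 56 + 69 = 125)
(K(-223, v) + (6*(-66) + h))*(-4060 + p(-114)) = (125 + (6*(-66) + 22))*(-4060 + (½)/(-114)) = (125 + (-396 + 22))*(-4060 + (½)*(-1/114)) = (125 - 374)*(-4060 - 1/228) = -249*(-925681/228) = 76831523/76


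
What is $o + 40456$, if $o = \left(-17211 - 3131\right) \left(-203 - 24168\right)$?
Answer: $495795338$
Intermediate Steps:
$o = 495754882$ ($o = \left(-20342\right) \left(-24371\right) = 495754882$)
$o + 40456 = 495754882 + 40456 = 495795338$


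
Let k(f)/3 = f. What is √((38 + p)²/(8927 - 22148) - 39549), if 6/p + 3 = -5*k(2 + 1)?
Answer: I*√5462107758965/11752 ≈ 198.87*I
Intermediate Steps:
k(f) = 3*f
p = -⅛ (p = 6/(-3 - 15*(2 + 1)) = 6/(-3 - 15*3) = 6/(-3 - 5*9) = 6/(-3 - 45) = 6/(-48) = 6*(-1/48) = -⅛ ≈ -0.12500)
√((38 + p)²/(8927 - 22148) - 39549) = √((38 - ⅛)²/(8927 - 22148) - 39549) = √((303/8)²/(-13221) - 39549) = √((91809/64)*(-1/13221) - 39549) = √(-10201/94016 - 39549) = √(-3718248985/94016) = I*√5462107758965/11752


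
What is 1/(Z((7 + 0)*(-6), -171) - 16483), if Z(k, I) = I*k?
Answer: -1/9301 ≈ -0.00010752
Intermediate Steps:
1/(Z((7 + 0)*(-6), -171) - 16483) = 1/(-171*(7 + 0)*(-6) - 16483) = 1/(-1197*(-6) - 16483) = 1/(-171*(-42) - 16483) = 1/(7182 - 16483) = 1/(-9301) = -1/9301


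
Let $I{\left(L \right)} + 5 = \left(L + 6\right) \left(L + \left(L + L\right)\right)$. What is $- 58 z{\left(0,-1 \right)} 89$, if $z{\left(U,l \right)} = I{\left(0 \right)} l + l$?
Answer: $-20648$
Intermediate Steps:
$I{\left(L \right)} = -5 + 3 L \left(6 + L\right)$ ($I{\left(L \right)} = -5 + \left(L + 6\right) \left(L + \left(L + L\right)\right) = -5 + \left(6 + L\right) \left(L + 2 L\right) = -5 + \left(6 + L\right) 3 L = -5 + 3 L \left(6 + L\right)$)
$z{\left(U,l \right)} = - 4 l$ ($z{\left(U,l \right)} = \left(-5 + 3 \cdot 0^{2} + 18 \cdot 0\right) l + l = \left(-5 + 3 \cdot 0 + 0\right) l + l = \left(-5 + 0 + 0\right) l + l = - 5 l + l = - 4 l$)
$- 58 z{\left(0,-1 \right)} 89 = - 58 \left(\left(-4\right) \left(-1\right)\right) 89 = \left(-58\right) 4 \cdot 89 = \left(-232\right) 89 = -20648$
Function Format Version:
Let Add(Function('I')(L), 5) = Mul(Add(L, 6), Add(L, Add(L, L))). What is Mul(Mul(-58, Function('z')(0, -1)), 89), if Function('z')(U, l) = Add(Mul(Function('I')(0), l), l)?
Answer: -20648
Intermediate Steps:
Function('I')(L) = Add(-5, Mul(3, L, Add(6, L))) (Function('I')(L) = Add(-5, Mul(Add(L, 6), Add(L, Add(L, L)))) = Add(-5, Mul(Add(6, L), Add(L, Mul(2, L)))) = Add(-5, Mul(Add(6, L), Mul(3, L))) = Add(-5, Mul(3, L, Add(6, L))))
Function('z')(U, l) = Mul(-4, l) (Function('z')(U, l) = Add(Mul(Add(-5, Mul(3, Pow(0, 2)), Mul(18, 0)), l), l) = Add(Mul(Add(-5, Mul(3, 0), 0), l), l) = Add(Mul(Add(-5, 0, 0), l), l) = Add(Mul(-5, l), l) = Mul(-4, l))
Mul(Mul(-58, Function('z')(0, -1)), 89) = Mul(Mul(-58, Mul(-4, -1)), 89) = Mul(Mul(-58, 4), 89) = Mul(-232, 89) = -20648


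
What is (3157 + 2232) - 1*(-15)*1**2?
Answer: 5404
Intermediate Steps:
(3157 + 2232) - 1*(-15)*1**2 = 5389 + 15*1 = 5389 + 15 = 5404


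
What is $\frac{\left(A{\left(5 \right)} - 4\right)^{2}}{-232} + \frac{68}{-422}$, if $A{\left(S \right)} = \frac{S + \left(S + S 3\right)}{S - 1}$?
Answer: $- \frac{143299}{783232} \approx -0.18296$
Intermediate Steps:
$A{\left(S \right)} = \frac{5 S}{-1 + S}$ ($A{\left(S \right)} = \frac{S + \left(S + 3 S\right)}{-1 + S} = \frac{S + 4 S}{-1 + S} = \frac{5 S}{-1 + S}$)
$\frac{\left(A{\left(5 \right)} - 4\right)^{2}}{-232} + \frac{68}{-422} = \frac{\left(5 \cdot 5 \frac{1}{-1 + 5} - 4\right)^{2}}{-232} + \frac{68}{-422} = \left(5 \cdot 5 \cdot \frac{1}{4} - 4\right)^{2} \left(- \frac{1}{232}\right) + 68 \left(- \frac{1}{422}\right) = \left(5 \cdot 5 \cdot \frac{1}{4} - 4\right)^{2} \left(- \frac{1}{232}\right) - \frac{34}{211} = \left(\frac{25}{4} - 4\right)^{2} \left(- \frac{1}{232}\right) - \frac{34}{211} = \left(\frac{9}{4}\right)^{2} \left(- \frac{1}{232}\right) - \frac{34}{211} = \frac{81}{16} \left(- \frac{1}{232}\right) - \frac{34}{211} = - \frac{81}{3712} - \frac{34}{211} = - \frac{143299}{783232}$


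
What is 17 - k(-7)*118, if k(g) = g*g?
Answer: -5765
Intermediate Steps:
k(g) = g**2
17 - k(-7)*118 = 17 - 1*(-7)**2*118 = 17 - 1*49*118 = 17 - 49*118 = 17 - 5782 = -5765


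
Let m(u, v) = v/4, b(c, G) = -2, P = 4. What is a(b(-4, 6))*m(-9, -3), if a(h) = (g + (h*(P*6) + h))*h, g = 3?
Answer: -141/2 ≈ -70.500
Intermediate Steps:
m(u, v) = v/4 (m(u, v) = v*(¼) = v/4)
a(h) = h*(3 + 25*h) (a(h) = (3 + (h*(4*6) + h))*h = (3 + (h*24 + h))*h = (3 + (24*h + h))*h = (3 + 25*h)*h = h*(3 + 25*h))
a(b(-4, 6))*m(-9, -3) = (-2*(3 + 25*(-2)))*((¼)*(-3)) = -2*(3 - 50)*(-¾) = -2*(-47)*(-¾) = 94*(-¾) = -141/2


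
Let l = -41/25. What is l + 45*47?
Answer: 52834/25 ≈ 2113.4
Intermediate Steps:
l = -41/25 (l = -41*1/25 = -41/25 ≈ -1.6400)
l + 45*47 = -41/25 + 45*47 = -41/25 + 2115 = 52834/25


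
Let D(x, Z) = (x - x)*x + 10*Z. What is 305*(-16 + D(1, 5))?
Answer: 10370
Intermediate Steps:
D(x, Z) = 10*Z (D(x, Z) = 0*x + 10*Z = 0 + 10*Z = 10*Z)
305*(-16 + D(1, 5)) = 305*(-16 + 10*5) = 305*(-16 + 50) = 305*34 = 10370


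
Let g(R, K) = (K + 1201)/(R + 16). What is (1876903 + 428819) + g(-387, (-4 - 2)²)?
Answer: 855421625/371 ≈ 2.3057e+6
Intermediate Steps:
g(R, K) = (1201 + K)/(16 + R)
(1876903 + 428819) + g(-387, (-4 - 2)²) = (1876903 + 428819) + (1201 + (-4 - 2)²)/(16 - 387) = 2305722 + (1201 + (-6)²)/(-371) = 2305722 - (1201 + 36)/371 = 2305722 - 1/371*1237 = 2305722 - 1237/371 = 855421625/371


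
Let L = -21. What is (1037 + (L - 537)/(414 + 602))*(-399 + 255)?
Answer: -18954612/127 ≈ -1.4925e+5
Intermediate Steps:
(1037 + (L - 537)/(414 + 602))*(-399 + 255) = (1037 + (-21 - 537)/(414 + 602))*(-399 + 255) = (1037 - 558/1016)*(-144) = (1037 - 558*1/1016)*(-144) = (1037 - 279/508)*(-144) = (526517/508)*(-144) = -18954612/127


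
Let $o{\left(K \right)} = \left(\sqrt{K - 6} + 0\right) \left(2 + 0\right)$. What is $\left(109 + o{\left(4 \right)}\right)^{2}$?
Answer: $11873 + 436 i \sqrt{2} \approx 11873.0 + 616.6 i$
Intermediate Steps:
$o{\left(K \right)} = 2 \sqrt{-6 + K}$ ($o{\left(K \right)} = \left(\sqrt{-6 + K} + 0\right) 2 = \sqrt{-6 + K} 2 = 2 \sqrt{-6 + K}$)
$\left(109 + o{\left(4 \right)}\right)^{2} = \left(109 + 2 \sqrt{-6 + 4}\right)^{2} = \left(109 + 2 \sqrt{-2}\right)^{2} = \left(109 + 2 i \sqrt{2}\right)^{2}$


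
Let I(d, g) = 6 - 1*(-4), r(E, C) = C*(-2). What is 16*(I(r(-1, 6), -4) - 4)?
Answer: 96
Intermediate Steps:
r(E, C) = -2*C
I(d, g) = 10 (I(d, g) = 6 + 4 = 10)
16*(I(r(-1, 6), -4) - 4) = 16*(10 - 4) = 16*6 = 96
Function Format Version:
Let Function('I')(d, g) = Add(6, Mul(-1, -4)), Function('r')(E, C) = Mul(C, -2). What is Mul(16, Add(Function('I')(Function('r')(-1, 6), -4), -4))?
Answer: 96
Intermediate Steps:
Function('r')(E, C) = Mul(-2, C)
Function('I')(d, g) = 10 (Function('I')(d, g) = Add(6, 4) = 10)
Mul(16, Add(Function('I')(Function('r')(-1, 6), -4), -4)) = Mul(16, Add(10, -4)) = Mul(16, 6) = 96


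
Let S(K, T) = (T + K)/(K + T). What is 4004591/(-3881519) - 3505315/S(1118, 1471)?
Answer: -13605950778076/3881519 ≈ -3.5053e+6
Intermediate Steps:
S(K, T) = 1 (S(K, T) = (K + T)/(K + T) = 1)
4004591/(-3881519) - 3505315/S(1118, 1471) = 4004591/(-3881519) - 3505315/1 = 4004591*(-1/3881519) - 3505315*1 = -4004591/3881519 - 3505315 = -13605950778076/3881519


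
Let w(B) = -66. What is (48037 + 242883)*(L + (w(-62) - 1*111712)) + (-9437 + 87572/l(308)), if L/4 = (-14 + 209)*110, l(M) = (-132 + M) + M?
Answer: -914461010944/121 ≈ -7.5575e+9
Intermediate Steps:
l(M) = -132 + 2*M
L = 85800 (L = 4*((-14 + 209)*110) = 4*(195*110) = 4*21450 = 85800)
(48037 + 242883)*(L + (w(-62) - 1*111712)) + (-9437 + 87572/l(308)) = (48037 + 242883)*(85800 + (-66 - 1*111712)) + (-9437 + 87572/(-132 + 2*308)) = 290920*(85800 + (-66 - 111712)) + (-9437 + 87572/(-132 + 616)) = 290920*(85800 - 111778) + (-9437 + 87572/484) = 290920*(-25978) + (-9437 + 87572*(1/484)) = -7557519760 + (-9437 + 21893/121) = -7557519760 - 1119984/121 = -914461010944/121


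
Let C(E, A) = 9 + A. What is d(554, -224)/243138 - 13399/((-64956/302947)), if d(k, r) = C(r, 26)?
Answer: 7832877582049/125343428 ≈ 62491.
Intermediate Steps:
d(k, r) = 35 (d(k, r) = 9 + 26 = 35)
d(554, -224)/243138 - 13399/((-64956/302947)) = 35/243138 - 13399/((-64956/302947)) = 35*(1/243138) - 13399/((-64956*1/302947)) = 5/34734 - 13399/(-64956/302947) = 5/34734 - 13399*(-302947/64956) = 5/34734 + 4059186853/64956 = 7832877582049/125343428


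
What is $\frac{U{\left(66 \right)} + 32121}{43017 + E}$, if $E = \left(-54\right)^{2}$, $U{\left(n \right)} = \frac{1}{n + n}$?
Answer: $\frac{4239973}{6063156} \approx 0.6993$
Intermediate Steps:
$U{\left(n \right)} = \frac{1}{2 n}$
$E = 2916$
$\frac{U{\left(66 \right)} + 32121}{43017 + E} = \frac{\frac{1}{2 \cdot 66} + 32121}{43017 + 2916} = \frac{\frac{1}{2} \cdot \frac{1}{66} + 32121}{45933} = \left(\frac{1}{132} + 32121\right) \frac{1}{45933} = \frac{4239973}{132} \cdot \frac{1}{45933} = \frac{4239973}{6063156}$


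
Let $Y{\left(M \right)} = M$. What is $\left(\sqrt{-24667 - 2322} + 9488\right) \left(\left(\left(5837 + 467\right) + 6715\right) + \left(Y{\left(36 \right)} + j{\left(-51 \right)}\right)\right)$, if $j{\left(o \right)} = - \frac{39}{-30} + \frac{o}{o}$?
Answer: $\frac{619438312}{5} + \frac{130573 i \sqrt{26989}}{10} \approx 1.2389 \cdot 10^{8} + 2.1451 \cdot 10^{6} i$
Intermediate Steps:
$j{\left(o \right)} = \frac{23}{10}$ ($j{\left(o \right)} = \left(-39\right) \left(- \frac{1}{30}\right) + 1 = \frac{13}{10} + 1 = \frac{23}{10}$)
$\left(\sqrt{-24667 - 2322} + 9488\right) \left(\left(\left(5837 + 467\right) + 6715\right) + \left(Y{\left(36 \right)} + j{\left(-51 \right)}\right)\right) = \left(\sqrt{-24667 - 2322} + 9488\right) \left(\left(\left(5837 + 467\right) + 6715\right) + \left(36 + \frac{23}{10}\right)\right) = \left(\sqrt{-26989} + 9488\right) \left(\left(6304 + 6715\right) + \frac{383}{10}\right) = \left(i \sqrt{26989} + 9488\right) \left(13019 + \frac{383}{10}\right) = \left(9488 + i \sqrt{26989}\right) \frac{130573}{10} = \frac{619438312}{5} + \frac{130573 i \sqrt{26989}}{10}$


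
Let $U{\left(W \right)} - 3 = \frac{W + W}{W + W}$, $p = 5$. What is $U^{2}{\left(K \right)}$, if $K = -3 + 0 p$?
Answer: $16$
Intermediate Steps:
$K = -3$ ($K = -3 + 0 \cdot 5 = -3 + 0 = -3$)
$U{\left(W \right)} = 4$ ($U{\left(W \right)} = 3 + \frac{W + W}{W + W} = 3 + \frac{2 W}{2 W} = 3 + 2 W \frac{1}{2 W} = 3 + 1 = 4$)
$U^{2}{\left(K \right)} = 4^{2} = 16$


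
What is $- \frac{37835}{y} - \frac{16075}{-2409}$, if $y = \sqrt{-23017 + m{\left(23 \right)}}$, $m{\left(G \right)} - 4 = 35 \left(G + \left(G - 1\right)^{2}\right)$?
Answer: $\frac{16075}{2409} + \frac{37835 i \sqrt{1317}}{2634} \approx 6.6729 + 521.28 i$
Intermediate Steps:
$m{\left(G \right)} = 4 + 35 G + 35 \left(-1 + G\right)^{2}$ ($m{\left(G \right)} = 4 + 35 \left(G + \left(G - 1\right)^{2}\right) = 4 + 35 \left(G + \left(-1 + G\right)^{2}\right) = 4 + \left(35 G + 35 \left(-1 + G\right)^{2}\right) = 4 + 35 G + 35 \left(-1 + G\right)^{2}$)
$y = 2 i \sqrt{1317}$ ($y = \sqrt{-23017 + \left(39 - 805 + 35 \cdot 23^{2}\right)} = \sqrt{-23017 + \left(39 - 805 + 35 \cdot 529\right)} = \sqrt{-23017 + \left(39 - 805 + 18515\right)} = \sqrt{-23017 + 17749} = \sqrt{-5268} = 2 i \sqrt{1317} \approx 72.581 i$)
$- \frac{37835}{y} - \frac{16075}{-2409} = - \frac{37835}{2 i \sqrt{1317}} - \frac{16075}{-2409} = - 37835 \left(- \frac{i \sqrt{1317}}{2634}\right) - - \frac{16075}{2409} = \frac{37835 i \sqrt{1317}}{2634} + \frac{16075}{2409} = \frac{16075}{2409} + \frac{37835 i \sqrt{1317}}{2634}$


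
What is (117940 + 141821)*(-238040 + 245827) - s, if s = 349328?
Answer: 2022409579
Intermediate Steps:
(117940 + 141821)*(-238040 + 245827) - s = (117940 + 141821)*(-238040 + 245827) - 1*349328 = 259761*7787 - 349328 = 2022758907 - 349328 = 2022409579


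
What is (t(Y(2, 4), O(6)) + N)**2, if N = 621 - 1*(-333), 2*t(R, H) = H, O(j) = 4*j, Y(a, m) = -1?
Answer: 933156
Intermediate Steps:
t(R, H) = H/2
N = 954 (N = 621 + 333 = 954)
(t(Y(2, 4), O(6)) + N)**2 = ((4*6)/2 + 954)**2 = ((1/2)*24 + 954)**2 = (12 + 954)**2 = 966**2 = 933156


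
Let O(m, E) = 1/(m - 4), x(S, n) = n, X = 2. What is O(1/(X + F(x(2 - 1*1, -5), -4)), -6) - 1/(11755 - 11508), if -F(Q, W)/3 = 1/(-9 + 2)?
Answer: -4260/15067 ≈ -0.28274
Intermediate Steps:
F(Q, W) = 3/7 (F(Q, W) = -3/(-9 + 2) = -3/(-7) = -3*(-⅐) = 3/7)
O(m, E) = 1/(-4 + m)
O(1/(X + F(x(2 - 1*1, -5), -4)), -6) - 1/(11755 - 11508) = 1/(-4 + 1/(2 + 3/7)) - 1/(11755 - 11508) = 1/(-4 + 1/(17/7)) - 1/247 = 1/(-4 + 7/17) - 1*1/247 = 1/(-61/17) - 1/247 = -17/61 - 1/247 = -4260/15067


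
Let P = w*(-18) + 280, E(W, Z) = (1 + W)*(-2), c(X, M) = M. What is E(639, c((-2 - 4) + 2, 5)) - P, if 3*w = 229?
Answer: -186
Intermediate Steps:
w = 229/3 (w = (1/3)*229 = 229/3 ≈ 76.333)
E(W, Z) = -2 - 2*W
P = -1094 (P = (229/3)*(-18) + 280 = -1374 + 280 = -1094)
E(639, c((-2 - 4) + 2, 5)) - P = (-2 - 2*639) - 1*(-1094) = (-2 - 1278) + 1094 = -1280 + 1094 = -186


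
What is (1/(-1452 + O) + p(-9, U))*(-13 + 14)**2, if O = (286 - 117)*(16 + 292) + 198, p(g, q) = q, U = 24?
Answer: 1219153/50798 ≈ 24.000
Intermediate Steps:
O = 52250 (O = 169*308 + 198 = 52052 + 198 = 52250)
(1/(-1452 + O) + p(-9, U))*(-13 + 14)**2 = (1/(-1452 + 52250) + 24)*(-13 + 14)**2 = (1/50798 + 24)*1**2 = (1/50798 + 24)*1 = (1219153/50798)*1 = 1219153/50798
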